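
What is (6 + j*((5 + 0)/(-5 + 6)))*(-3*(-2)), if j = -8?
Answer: -204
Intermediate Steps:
(6 + j*((5 + 0)/(-5 + 6)))*(-3*(-2)) = (6 - 8*(5 + 0)/(-5 + 6))*(-3*(-2)) = (6 - 40/1)*6 = (6 - 40)*6 = -34*6 = -204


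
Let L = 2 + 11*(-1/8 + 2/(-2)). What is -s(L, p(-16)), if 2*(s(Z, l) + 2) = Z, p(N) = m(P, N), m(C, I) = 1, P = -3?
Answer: 115/16 ≈ 7.1875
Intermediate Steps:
p(N) = 1
L = -83/8 (L = 2 + 11*(-1*⅛ + 2*(-½)) = 2 + 11*(-⅛ - 1) = 2 + 11*(-9/8) = 2 - 99/8 = -83/8 ≈ -10.375)
s(Z, l) = -2 + Z/2
-s(L, p(-16)) = -(-2 + (½)*(-83/8)) = -(-2 - 83/16) = -1*(-115/16) = 115/16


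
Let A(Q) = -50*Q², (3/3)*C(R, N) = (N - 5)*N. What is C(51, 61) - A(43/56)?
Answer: 5402513/1568 ≈ 3445.5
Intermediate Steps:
C(R, N) = N*(-5 + N) (C(R, N) = (N - 5)*N = (-5 + N)*N = N*(-5 + N))
C(51, 61) - A(43/56) = 61*(-5 + 61) - (-50)*(43/56)² = 61*56 - (-50)*(43*(1/56))² = 3416 - (-50)*(43/56)² = 3416 - (-50)*1849/3136 = 3416 - 1*(-46225/1568) = 3416 + 46225/1568 = 5402513/1568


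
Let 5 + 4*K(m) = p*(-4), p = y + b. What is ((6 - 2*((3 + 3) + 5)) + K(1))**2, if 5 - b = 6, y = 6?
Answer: 7921/16 ≈ 495.06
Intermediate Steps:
b = -1 (b = 5 - 1*6 = 5 - 6 = -1)
p = 5 (p = 6 - 1 = 5)
K(m) = -25/4 (K(m) = -5/4 + (5*(-4))/4 = -5/4 + (1/4)*(-20) = -5/4 - 5 = -25/4)
((6 - 2*((3 + 3) + 5)) + K(1))**2 = ((6 - 2*((3 + 3) + 5)) - 25/4)**2 = ((6 - 2*(6 + 5)) - 25/4)**2 = ((6 - 2*11) - 25/4)**2 = ((6 - 22) - 25/4)**2 = (-16 - 25/4)**2 = (-89/4)**2 = 7921/16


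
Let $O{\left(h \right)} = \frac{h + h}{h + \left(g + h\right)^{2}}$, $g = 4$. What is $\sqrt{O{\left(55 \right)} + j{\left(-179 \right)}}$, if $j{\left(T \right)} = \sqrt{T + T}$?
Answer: $\frac{\sqrt{24310 + 781456 i \sqrt{358}}}{884} \approx 3.0783 + 3.0733 i$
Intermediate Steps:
$O{\left(h \right)} = \frac{2 h}{h + \left(4 + h\right)^{2}}$ ($O{\left(h \right)} = \frac{h + h}{h + \left(4 + h\right)^{2}} = \frac{2 h}{h + \left(4 + h\right)^{2}}$)
$j{\left(T \right)} = \sqrt{2} \sqrt{T}$ ($j{\left(T \right)} = \sqrt{2 T} = \sqrt{2} \sqrt{T}$)
$\sqrt{O{\left(55 \right)} + j{\left(-179 \right)}} = \sqrt{2 \cdot 55 \frac{1}{55 + \left(4 + 55\right)^{2}} + \sqrt{2} \sqrt{-179}} = \sqrt{2 \cdot 55 \frac{1}{55 + 59^{2}} + \sqrt{2} i \sqrt{179}} = \sqrt{2 \cdot 55 \frac{1}{55 + 3481} + i \sqrt{358}} = \sqrt{2 \cdot 55 \cdot \frac{1}{3536} + i \sqrt{358}} = \sqrt{\frac{55}{1768} + i \sqrt{358}}$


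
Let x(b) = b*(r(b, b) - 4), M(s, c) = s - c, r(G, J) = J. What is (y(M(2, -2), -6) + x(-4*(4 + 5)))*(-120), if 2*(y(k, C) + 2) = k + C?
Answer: -172440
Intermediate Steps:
x(b) = b*(-4 + b) (x(b) = b*(b - 4) = b*(-4 + b))
y(k, C) = -2 + C/2 + k/2 (y(k, C) = -2 + (k + C)/2 = -2 + (C + k)/2 = -2 + (C/2 + k/2) = -2 + C/2 + k/2)
(y(M(2, -2), -6) + x(-4*(4 + 5)))*(-120) = ((-2 + (½)*(-6) + (2 - 1*(-2))/2) + (-4*(4 + 5))*(-4 - 4*(4 + 5)))*(-120) = ((-2 - 3 + (2 + 2)/2) + (-4*9)*(-4 - 4*9))*(-120) = ((-2 - 3 + (½)*4) - 36*(-4 - 36))*(-120) = ((-2 - 3 + 2) - 36*(-40))*(-120) = (-3 + 1440)*(-120) = 1437*(-120) = -172440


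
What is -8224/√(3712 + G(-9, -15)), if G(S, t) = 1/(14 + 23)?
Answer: -8224*√5081765/137345 ≈ -134.98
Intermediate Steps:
G(S, t) = 1/37
-8224/√(3712 + G(-9, -15)) = -8224/√(3712 + 1/37) = -8224*√5081765/137345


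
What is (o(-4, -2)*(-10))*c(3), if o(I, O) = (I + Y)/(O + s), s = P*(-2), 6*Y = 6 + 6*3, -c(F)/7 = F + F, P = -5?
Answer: 0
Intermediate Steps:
c(F) = -14*F (c(F) = -7*(F + F) = -14*F)
Y = 4 (Y = (6 + 6*3)/6 = (6 + 18)/6 = (⅙)*24 = 4)
s = 10 (s = -5*(-2) = 10)
o(I, O) = (4 + I)/(10 + O) (o(I, O) = (I + 4)/(O + 10) = (4 + I)/(10 + O))
(o(-4, -2)*(-10))*c(3) = (((4 - 4)/(10 - 2))*(-10))*(-14*3) = ((0/8)*(-10))*(-42) = (((⅛)*0)*(-10))*(-42) = (0*(-10))*(-42) = 0*(-42) = 0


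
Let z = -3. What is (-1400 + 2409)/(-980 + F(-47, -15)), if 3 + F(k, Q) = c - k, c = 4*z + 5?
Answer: -1009/943 ≈ -1.0700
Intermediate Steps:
c = -7 (c = 4*(-3) + 5 = -12 + 5 = -7)
F(k, Q) = -10 - k (F(k, Q) = -3 + (-7 - k) = -10 - k)
(-1400 + 2409)/(-980 + F(-47, -15)) = (-1400 + 2409)/(-980 + (-10 - 1*(-47))) = 1009/(-980 + (-10 + 47)) = 1009/(-980 + 37) = 1009/(-943) = 1009*(-1/943) = -1009/943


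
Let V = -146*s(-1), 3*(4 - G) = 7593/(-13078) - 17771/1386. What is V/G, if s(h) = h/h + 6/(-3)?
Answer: 27189162/1576871 ≈ 17.242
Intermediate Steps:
s(h) = -1 (s(h) = 1 + 6*(-⅓) = 1 - 2 = -1)
G = 115111583/13594581 (G = 4 - (7593/(-13078) - 17771/1386)/3 = 4 - (7593*(-1/13078) - 17771*1/1386)/3 = 4 - (-7593/13078 - 17771/1386)/3 = 4 - ⅓*(-60733259/4531527) = 4 + 60733259/13594581 = 115111583/13594581 ≈ 8.4675)
V = 146 (V = -146*(-1) = 146)
V/G = 146/(115111583/13594581) = 146*(13594581/115111583) = 27189162/1576871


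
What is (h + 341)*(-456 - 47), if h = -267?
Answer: -37222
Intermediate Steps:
(h + 341)*(-456 - 47) = (-267 + 341)*(-456 - 47) = 74*(-503) = -37222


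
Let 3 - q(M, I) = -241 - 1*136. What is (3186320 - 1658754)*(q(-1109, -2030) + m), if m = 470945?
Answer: 719980044950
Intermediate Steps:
q(M, I) = 380 (q(M, I) = 3 - (-241 - 1*136) = 3 - (-241 - 136) = 3 - 1*(-377) = 3 + 377 = 380)
(3186320 - 1658754)*(q(-1109, -2030) + m) = (3186320 - 1658754)*(380 + 470945) = 1527566*471325 = 719980044950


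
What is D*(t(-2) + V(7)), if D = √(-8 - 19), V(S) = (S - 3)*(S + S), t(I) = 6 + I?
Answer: 180*I*√3 ≈ 311.77*I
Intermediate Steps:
V(S) = 2*S*(-3 + S) (V(S) = (-3 + S)*(2*S) = 2*S*(-3 + S))
D = 3*I*√3 (D = √(-27) = 3*I*√3 ≈ 5.1962*I)
D*(t(-2) + V(7)) = (3*I*√3)*((6 - 2) + 2*7*(-3 + 7)) = (3*I*√3)*(4 + 2*7*4) = (3*I*√3)*(4 + 56) = (3*I*√3)*60 = 180*I*√3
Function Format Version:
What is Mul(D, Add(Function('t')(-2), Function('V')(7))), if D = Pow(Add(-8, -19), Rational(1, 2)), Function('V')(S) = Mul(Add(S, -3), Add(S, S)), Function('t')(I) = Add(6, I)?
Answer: Mul(180, I, Pow(3, Rational(1, 2))) ≈ Mul(311.77, I)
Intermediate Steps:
Function('V')(S) = Mul(2, S, Add(-3, S)) (Function('V')(S) = Mul(Add(-3, S), Mul(2, S)) = Mul(2, S, Add(-3, S)))
D = Mul(3, I, Pow(3, Rational(1, 2))) (D = Pow(-27, Rational(1, 2)) = Mul(3, I, Pow(3, Rational(1, 2))) ≈ Mul(5.1962, I))
Mul(D, Add(Function('t')(-2), Function('V')(7))) = Mul(Mul(3, I, Pow(3, Rational(1, 2))), Add(Add(6, -2), Mul(2, 7, Add(-3, 7)))) = Mul(Mul(3, I, Pow(3, Rational(1, 2))), Add(4, Mul(2, 7, 4))) = Mul(Mul(3, I, Pow(3, Rational(1, 2))), Add(4, 56)) = Mul(Mul(3, I, Pow(3, Rational(1, 2))), 60) = Mul(180, I, Pow(3, Rational(1, 2)))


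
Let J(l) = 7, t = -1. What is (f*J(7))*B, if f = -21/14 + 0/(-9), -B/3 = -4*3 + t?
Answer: -819/2 ≈ -409.50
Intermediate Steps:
B = 39 (B = -3*(-4*3 - 1) = -3*(-12 - 1) = -3*(-13) = 39)
f = -3/2 (f = -21*1/14 + 0*(-1/9) = -3/2 + 0 = -3/2 ≈ -1.5000)
(f*J(7))*B = -3/2*7*39 = -21/2*39 = -819/2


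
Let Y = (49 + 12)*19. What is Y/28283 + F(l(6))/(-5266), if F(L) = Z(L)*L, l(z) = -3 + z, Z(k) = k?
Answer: 5848747/148938278 ≈ 0.039270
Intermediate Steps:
F(L) = L**2 (F(L) = L*L = L**2)
Y = 1159 (Y = 61*19 = 1159)
Y/28283 + F(l(6))/(-5266) = 1159/28283 + (-3 + 6)**2/(-5266) = 1159*(1/28283) + 3**2*(-1/5266) = 1159/28283 + 9*(-1/5266) = 1159/28283 - 9/5266 = 5848747/148938278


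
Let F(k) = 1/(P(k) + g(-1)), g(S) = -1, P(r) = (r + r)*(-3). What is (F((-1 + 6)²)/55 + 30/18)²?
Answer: 1724076484/620757225 ≈ 2.7774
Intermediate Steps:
P(r) = -6*r (P(r) = (2*r)*(-3) = -6*r)
F(k) = 1/(-1 - 6*k) (F(k) = 1/(-6*k - 1) = 1/(-1 - 6*k))
(F((-1 + 6)²)/55 + 30/18)² = (-1/(1 + 6*(-1 + 6)²)/55 + 30/18)² = (-1/(1 + 6*5²)*(1/55) + 30*(1/18))² = (-1/(1 + 6*25)*(1/55) + 5/3)² = (-1/(1 + 150)*(1/55) + 5/3)² = (-1/151*(1/55) + 5/3)² = (-1*1/151*(1/55) + 5/3)² = (-1/151*1/55 + 5/3)² = (-1/8305 + 5/3)² = (41522/24915)² = 1724076484/620757225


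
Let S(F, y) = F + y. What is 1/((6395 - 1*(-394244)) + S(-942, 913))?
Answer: 1/400610 ≈ 2.4962e-6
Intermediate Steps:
1/((6395 - 1*(-394244)) + S(-942, 913)) = 1/((6395 - 1*(-394244)) + (-942 + 913)) = 1/((6395 + 394244) - 29) = 1/(400639 - 29) = 1/400610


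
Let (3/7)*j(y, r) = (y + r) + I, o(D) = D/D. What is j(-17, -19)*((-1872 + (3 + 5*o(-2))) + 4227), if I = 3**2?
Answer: -148869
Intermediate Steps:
I = 9
o(D) = 1
j(y, r) = 21 + 7*r/3 + 7*y/3 (j(y, r) = 7*((y + r) + 9)/3 = 7*((r + y) + 9)/3 = 7*(9 + r + y)/3 = 21 + 7*r/3 + 7*y/3)
j(-17, -19)*((-1872 + (3 + 5*o(-2))) + 4227) = (21 + (7/3)*(-19) + (7/3)*(-17))*((-1872 + (3 + 5*1)) + 4227) = (21 - 133/3 - 119/3)*((-1872 + (3 + 5)) + 4227) = -63*((-1872 + 8) + 4227) = -63*(-1864 + 4227) = -63*2363 = -148869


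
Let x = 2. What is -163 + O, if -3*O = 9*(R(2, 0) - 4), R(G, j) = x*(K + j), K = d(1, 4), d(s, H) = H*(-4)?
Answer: -55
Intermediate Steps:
d(s, H) = -4*H
K = -16 (K = -4*4 = -16)
R(G, j) = -32 + 2*j (R(G, j) = 2*(-16 + j) = -32 + 2*j)
O = 108 (O = -3*((-32 + 2*0) - 4) = -3*((-32 + 0) - 4) = -3*(-32 - 4) = -3*(-36) = -1/3*(-324) = 108)
-163 + O = -163 + 108 = -55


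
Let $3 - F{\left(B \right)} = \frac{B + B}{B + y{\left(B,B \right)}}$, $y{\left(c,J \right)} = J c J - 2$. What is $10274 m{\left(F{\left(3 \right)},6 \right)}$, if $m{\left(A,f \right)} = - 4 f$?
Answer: $-246576$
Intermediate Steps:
$y{\left(c,J \right)} = -2 + c J^{2}$ ($y{\left(c,J \right)} = c J^{2} - 2 = -2 + c J^{2}$)
$F{\left(B \right)} = 3 - \frac{2 B}{-2 + B + B^{3}}$ ($F{\left(B \right)} = 3 - \frac{B + B}{B + \left(-2 + B B^{2}\right)} = 3 - \frac{2 B}{B + \left(-2 + B^{3}\right)} = 3 - \frac{2 B}{-2 + B + B^{3}}$)
$10274 m{\left(F{\left(3 \right)},6 \right)} = 10274 \left(\left(-4\right) 6\right) = 10274 \left(-24\right) = -246576$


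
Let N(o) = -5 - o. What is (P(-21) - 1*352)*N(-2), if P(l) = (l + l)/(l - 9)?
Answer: 5259/5 ≈ 1051.8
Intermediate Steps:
P(l) = 2*l/(-9 + l) (P(l) = (2*l)/(-9 + l) = 2*l/(-9 + l))
(P(-21) - 1*352)*N(-2) = (2*(-21)/(-9 - 21) - 1*352)*(-5 - 1*(-2)) = (2*(-21)/(-30) - 352)*(-5 + 2) = (2*(-21)*(-1/30) - 352)*(-3) = (7/5 - 352)*(-3) = -1753/5*(-3) = 5259/5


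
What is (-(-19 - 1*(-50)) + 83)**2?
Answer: 2704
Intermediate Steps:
(-(-19 - 1*(-50)) + 83)**2 = (-(-19 + 50) + 83)**2 = (-1*31 + 83)**2 = (-31 + 83)**2 = 52**2 = 2704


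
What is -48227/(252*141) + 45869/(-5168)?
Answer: -469763611/45907344 ≈ -10.233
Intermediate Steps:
-48227/(252*141) + 45869/(-5168) = -48227/35532 + 45869*(-1/5168) = -48227*1/35532 - 45869/5168 = -48227/35532 - 45869/5168 = -469763611/45907344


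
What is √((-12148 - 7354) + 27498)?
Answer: 2*√1999 ≈ 89.420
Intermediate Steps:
√((-12148 - 7354) + 27498) = √(-19502 + 27498) = √7996 = 2*√1999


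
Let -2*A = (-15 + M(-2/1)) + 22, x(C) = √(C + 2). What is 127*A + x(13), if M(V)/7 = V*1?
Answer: 889/2 + √15 ≈ 448.37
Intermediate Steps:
M(V) = 7*V (M(V) = 7*(V*1) = 7*V)
x(C) = √(2 + C)
A = 7/2 (A = -((-15 + 7*(-2/1)) + 22)/2 = -((-15 + 7*(-2*1)) + 22)/2 = -((-15 + 7*(-2)) + 22)/2 = -((-15 - 14) + 22)/2 = -(-29 + 22)/2 = -½*(-7) = 7/2 ≈ 3.5000)
127*A + x(13) = 127*(7/2) + √(2 + 13) = 889/2 + √15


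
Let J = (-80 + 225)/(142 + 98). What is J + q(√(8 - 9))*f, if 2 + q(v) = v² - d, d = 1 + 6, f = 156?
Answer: -74851/48 ≈ -1559.4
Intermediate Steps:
J = 29/48 (J = 145/240 = 145*(1/240) = 29/48 ≈ 0.60417)
d = 7
q(v) = -9 + v² (q(v) = -2 + (v² - 1*7) = -2 + (v² - 7) = -2 + (-7 + v²) = -9 + v²)
J + q(√(8 - 9))*f = 29/48 + (-9 + (√(8 - 9))²)*156 = 29/48 + (-9 + (√(-1))²)*156 = 29/48 + (-9 + I²)*156 = 29/48 + (-9 - 1)*156 = 29/48 - 10*156 = 29/48 - 1560 = -74851/48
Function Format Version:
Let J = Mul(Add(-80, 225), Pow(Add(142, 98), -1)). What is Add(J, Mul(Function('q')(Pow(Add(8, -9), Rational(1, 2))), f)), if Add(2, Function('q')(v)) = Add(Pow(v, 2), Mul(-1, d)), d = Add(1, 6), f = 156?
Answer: Rational(-74851, 48) ≈ -1559.4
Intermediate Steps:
J = Rational(29, 48) (J = Mul(145, Pow(240, -1)) = Mul(145, Rational(1, 240)) = Rational(29, 48) ≈ 0.60417)
d = 7
Function('q')(v) = Add(-9, Pow(v, 2)) (Function('q')(v) = Add(-2, Add(Pow(v, 2), Mul(-1, 7))) = Add(-2, Add(Pow(v, 2), -7)) = Add(-2, Add(-7, Pow(v, 2))) = Add(-9, Pow(v, 2)))
Add(J, Mul(Function('q')(Pow(Add(8, -9), Rational(1, 2))), f)) = Add(Rational(29, 48), Mul(Add(-9, Pow(Pow(Add(8, -9), Rational(1, 2)), 2)), 156)) = Add(Rational(29, 48), Mul(Add(-9, Pow(Pow(-1, Rational(1, 2)), 2)), 156)) = Add(Rational(29, 48), Mul(Add(-9, Pow(I, 2)), 156)) = Add(Rational(29, 48), Mul(Add(-9, -1), 156)) = Add(Rational(29, 48), Mul(-10, 156)) = Add(Rational(29, 48), -1560) = Rational(-74851, 48)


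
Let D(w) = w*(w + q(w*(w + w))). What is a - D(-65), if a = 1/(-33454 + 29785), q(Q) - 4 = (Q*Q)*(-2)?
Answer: -34056864972586/3669 ≈ -9.2823e+9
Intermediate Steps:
q(Q) = 4 - 2*Q² (q(Q) = 4 + (Q*Q)*(-2) = 4 + Q²*(-2) = 4 - 2*Q²)
a = -1/3669 (a = 1/(-3669) = -1/3669 ≈ -0.00027255)
D(w) = w*(4 + w - 8*w⁴) (D(w) = w*(w + (4 - 2*w²*(w + w)²)) = w*(w + (4 - 2*4*w⁴)) = w*(w + (4 - 8*w⁴)) = w*(4 + w - 8*w⁴))
a - D(-65) = -1/3669 - (-65)*(4 - 65 - 8*(-65)⁴) = -1/3669 - (-65)*(4 - 65 - 8*17850625) = -1/3669 - (-65)*(4 - 65 - 142805000) = -1/3669 - (-65)*(-142805061) = -1/3669 - 1*9282328965 = -1/3669 - 9282328965 = -34056864972586/3669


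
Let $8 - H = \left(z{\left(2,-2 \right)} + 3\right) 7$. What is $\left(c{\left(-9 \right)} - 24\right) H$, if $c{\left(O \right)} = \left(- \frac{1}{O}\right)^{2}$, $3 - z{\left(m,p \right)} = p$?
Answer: $\frac{31088}{27} \approx 1151.4$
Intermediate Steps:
$z{\left(m,p \right)} = 3 - p$
$c{\left(O \right)} = \frac{1}{O^{2}}$
$H = -48$ ($H = 8 - \left(\left(3 - -2\right) + 3\right) 7 = 8 - \left(\left(3 + 2\right) + 3\right) 7 = 8 - \left(5 + 3\right) 7 = 8 - 8 \cdot 7 = 8 - 56 = -48$)
$\left(c{\left(-9 \right)} - 24\right) H = \left(\frac{1}{81} - 24\right) \left(-48\right) = \left(- \frac{1943}{81}\right) \left(-48\right) = \frac{31088}{27}$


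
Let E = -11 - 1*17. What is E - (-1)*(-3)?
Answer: -31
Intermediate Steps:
E = -28 (E = -11 - 17 = -28)
E - (-1)*(-3) = -28 - (-1)*(-3) = -28 - 1*3 = -28 - 3 = -31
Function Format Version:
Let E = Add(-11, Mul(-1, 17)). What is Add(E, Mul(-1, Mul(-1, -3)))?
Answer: -31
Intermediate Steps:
E = -28 (E = Add(-11, -17) = -28)
Add(E, Mul(-1, Mul(-1, -3))) = Add(-28, Mul(-1, Mul(-1, -3))) = Add(-28, Mul(-1, 3)) = Add(-28, -3) = -31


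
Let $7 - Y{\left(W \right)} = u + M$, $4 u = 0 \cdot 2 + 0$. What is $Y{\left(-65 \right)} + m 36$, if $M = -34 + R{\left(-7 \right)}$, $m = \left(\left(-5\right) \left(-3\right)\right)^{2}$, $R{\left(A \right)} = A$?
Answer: $8148$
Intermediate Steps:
$u = 0$ ($u = \frac{0 \cdot 2 + 0}{4} = \frac{0 + 0}{4} = \frac{1}{4} \cdot 0 = 0$)
$m = 225$ ($m = 15^{2} = 225$)
$M = -41$ ($M = -34 - 7 = -41$)
$Y{\left(W \right)} = 48$ ($Y{\left(W \right)} = 7 - \left(0 - 41\right) = 7 - -41 = 7 + 41 = 48$)
$Y{\left(-65 \right)} + m 36 = 48 + 225 \cdot 36 = 48 + 8100 = 8148$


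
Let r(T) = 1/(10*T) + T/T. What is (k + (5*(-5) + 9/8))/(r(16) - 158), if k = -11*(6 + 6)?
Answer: 24940/25119 ≈ 0.99287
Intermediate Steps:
k = -132 (k = -11*12 = -132)
r(T) = 1 + 1/(10*T) (r(T) = 1/(10*T) + 1 = 1 + 1/(10*T))
(k + (5*(-5) + 9/8))/(r(16) - 158) = (-132 + (5*(-5) + 9/8))/((⅒ + 16)/16 - 158) = (-132 + (-25 + 9*(⅛)))/((1/16)*(161/10) - 158) = (-132 + (-25 + 9/8))/(161/160 - 158) = (-132 - 191/8)/(-25119/160) = -1247/8*(-160/25119) = 24940/25119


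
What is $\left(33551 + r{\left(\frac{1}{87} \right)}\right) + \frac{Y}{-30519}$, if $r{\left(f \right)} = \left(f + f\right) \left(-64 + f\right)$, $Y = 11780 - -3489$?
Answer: $\frac{95676160034}{2851831} \approx 33549.0$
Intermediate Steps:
$Y = 15269$ ($Y = 11780 + 3489 = 15269$)
$r{\left(f \right)} = 2 f \left(-64 + f\right)$
$\left(33551 + r{\left(\frac{1}{87} \right)}\right) + \frac{Y}{-30519} = \left(33551 + \frac{2 \left(-64 + \frac{1}{87}\right)}{87}\right) + \frac{15269}{-30519} = \left(33551 + 2 \cdot \frac{1}{87} \left(-64 + \frac{1}{87}\right)\right) + 15269 \left(- \frac{1}{30519}\right) = \left(33551 + 2 \cdot \frac{1}{87} \left(- \frac{5567}{87}\right)\right) - \frac{15269}{30519} = \left(33551 - \frac{11134}{7569}\right) - \frac{15269}{30519} = \frac{253936385}{7569} - \frac{15269}{30519} = \frac{95676160034}{2851831}$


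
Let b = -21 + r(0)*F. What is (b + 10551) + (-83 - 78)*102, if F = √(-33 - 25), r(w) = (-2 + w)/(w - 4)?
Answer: -5892 + I*√58/2 ≈ -5892.0 + 3.8079*I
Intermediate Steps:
r(w) = (-2 + w)/(-4 + w)
F = I*√58 (F = √(-58) = I*√58 ≈ 7.6158*I)
b = -21 + I*√58/2 (b = -21 + ((-2 + 0)/(-4 + 0))*(I*√58) = -21 + (-2/(-4))*(I*√58) = -21 + (-¼*(-2))*(I*√58) = -21 + (I*√58)/2 = -21 + I*√58/2 ≈ -21.0 + 3.8079*I)
(b + 10551) + (-83 - 78)*102 = ((-21 + I*√58/2) + 10551) + (-83 - 78)*102 = (10530 + I*√58/2) - 161*102 = (10530 + I*√58/2) - 16422 = -5892 + I*√58/2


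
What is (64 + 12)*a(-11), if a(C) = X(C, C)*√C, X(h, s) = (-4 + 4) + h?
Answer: -836*I*√11 ≈ -2772.7*I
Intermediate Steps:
X(h, s) = h (X(h, s) = 0 + h = h)
a(C) = C^(3/2) (a(C) = C*√C = C^(3/2))
(64 + 12)*a(-11) = (64 + 12)*(-11)^(3/2) = 76*(-11*I*√11) = -836*I*√11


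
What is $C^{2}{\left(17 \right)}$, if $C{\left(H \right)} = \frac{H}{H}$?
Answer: $1$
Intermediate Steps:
$C{\left(H \right)} = 1$
$C^{2}{\left(17 \right)} = 1^{2} = 1$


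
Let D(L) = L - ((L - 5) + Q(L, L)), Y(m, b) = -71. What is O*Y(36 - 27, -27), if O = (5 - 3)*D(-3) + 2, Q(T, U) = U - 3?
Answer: -1704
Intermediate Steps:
Q(T, U) = -3 + U
D(L) = 8 - L (D(L) = L - ((L - 5) + (-3 + L)) = L - ((-5 + L) + (-3 + L)) = L - (-8 + 2*L) = L + (8 - 2*L) = 8 - L)
O = 24 (O = (5 - 3)*(8 - 1*(-3)) + 2 = 2*(8 + 3) + 2 = 2*11 + 2 = 22 + 2 = 24)
O*Y(36 - 27, -27) = 24*(-71) = -1704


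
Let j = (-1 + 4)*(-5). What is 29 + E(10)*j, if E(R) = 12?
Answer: -151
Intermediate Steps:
j = -15 (j = 3*(-5) = -15)
29 + E(10)*j = 29 + 12*(-15) = 29 - 180 = -151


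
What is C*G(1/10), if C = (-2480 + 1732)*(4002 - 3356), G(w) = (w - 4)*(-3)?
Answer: -28267668/5 ≈ -5.6535e+6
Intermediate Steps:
G(w) = 12 - 3*w (G(w) = (-4 + w)*(-3) = 12 - 3*w)
C = -483208 (C = -748*646 = -483208)
C*G(1/10) = -483208*(12 - 3/10) = -483208*117/10 = -28267668/5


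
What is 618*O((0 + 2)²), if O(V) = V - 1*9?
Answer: -3090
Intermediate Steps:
O(V) = -9 + V (O(V) = V - 9 = -9 + V)
618*O((0 + 2)²) = 618*(-9 + (0 + 2)²) = 618*(-9 + 2²) = 618*(-9 + 4) = 618*(-5) = -3090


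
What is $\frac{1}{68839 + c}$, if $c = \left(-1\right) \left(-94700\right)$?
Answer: $\frac{1}{163539} \approx 6.1148 \cdot 10^{-6}$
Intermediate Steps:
$c = 94700$
$\frac{1}{68839 + c} = \frac{1}{68839 + 94700} = \frac{1}{163539}$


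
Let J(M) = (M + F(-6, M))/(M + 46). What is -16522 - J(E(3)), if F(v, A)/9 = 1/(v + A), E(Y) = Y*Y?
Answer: -908722/55 ≈ -16522.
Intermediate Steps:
E(Y) = Y²
F(v, A) = 9/(A + v) (F(v, A) = 9/(v + A) = 9/(A + v))
J(M) = (M + 9/(-6 + M))/(46 + M) (J(M) = (M + 9/(M - 6))/(M + 46) = (M + 9/(-6 + M))/(46 + M))
-16522 - J(E(3)) = -16522 - (9 + 3²*(-6 + 3²))/((-6 + 3²)*(46 + 3²)) = -16522 - (9 + 9*(-6 + 9))/((-6 + 9)*(46 + 9)) = -16522 - (9 + 9*3)/(3*55) = -16522 - (9 + 27)/(3*55) = -16522 - 36/(3*55) = -16522 - 1*12/55 = -16522 - 12/55 = -908722/55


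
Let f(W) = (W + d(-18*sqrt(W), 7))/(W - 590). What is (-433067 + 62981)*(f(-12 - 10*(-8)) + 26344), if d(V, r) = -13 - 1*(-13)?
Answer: -848206271500/87 ≈ -9.7495e+9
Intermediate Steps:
d(V, r) = 0 (d(V, r) = -13 + 13 = 0)
f(W) = W/(-590 + W) (f(W) = (W + 0)/(W - 590) = W/(-590 + W))
(-433067 + 62981)*(f(-12 - 10*(-8)) + 26344) = (-433067 + 62981)*((-12 - 10*(-8))/(-590 + (-12 - 10*(-8))) + 26344) = -370086*((-12 + 80)/(-590 + (-12 + 80)) + 26344) = -370086*(68/(-590 + 68) + 26344) = -370086*(68/(-522) + 26344) = -370086*(68*(-1/522) + 26344) = -370086*(-34/261 + 26344) = -370086*6875750/261 = -848206271500/87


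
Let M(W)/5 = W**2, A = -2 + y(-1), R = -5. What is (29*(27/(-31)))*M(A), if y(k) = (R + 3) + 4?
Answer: 0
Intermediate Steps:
y(k) = 2 (y(k) = (-5 + 3) + 4 = -2 + 4 = 2)
A = 0 (A = -2 + 2 = 0)
M(W) = 5*W**2
(29*(27/(-31)))*M(A) = (29*(27/(-31)))*(5*0**2) = (29*(27*(-1/31)))*(5*0) = (29*(-27/31))*0 = -783/31*0 = 0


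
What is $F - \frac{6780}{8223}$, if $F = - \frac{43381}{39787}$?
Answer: $- \frac{208825941}{109056167} \approx -1.9148$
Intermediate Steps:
$F = - \frac{43381}{39787}$ ($F = \left(-43381\right) \frac{1}{39787} = - \frac{43381}{39787} \approx -1.0903$)
$F - \frac{6780}{8223} = - \frac{43381}{39787} - \frac{6780}{8223} = - \frac{43381}{39787} - \frac{2260}{2741} = - \frac{208825941}{109056167}$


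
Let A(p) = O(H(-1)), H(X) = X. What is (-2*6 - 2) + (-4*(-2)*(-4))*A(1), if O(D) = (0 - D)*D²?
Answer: -46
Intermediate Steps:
O(D) = -D³ (O(D) = (-D)*D² = -D³)
A(p) = 1 (A(p) = -1*(-1)³ = -1*(-1) = 1)
(-2*6 - 2) + (-4*(-2)*(-4))*A(1) = (-2*6 - 2) + (-4*(-2)*(-4))*1 = (-12 - 2) + (8*(-4))*1 = -14 - 32*1 = -14 - 32 = -46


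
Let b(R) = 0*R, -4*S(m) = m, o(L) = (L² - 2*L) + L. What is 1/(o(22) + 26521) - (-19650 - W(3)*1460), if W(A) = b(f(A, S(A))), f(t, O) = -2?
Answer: 530215951/26983 ≈ 19650.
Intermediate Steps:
o(L) = L² - L
S(m) = -m/4
b(R) = 0
W(A) = 0
1/(o(22) + 26521) - (-19650 - W(3)*1460) = 1/(22*(-1 + 22) + 26521) - (-19650 - 0*1460) = 1/(22*21 + 26521) - (-19650 - 1*0) = 1/(462 + 26521) - (-19650 + 0) = 1/26983 - 1*(-19650) = 1/26983 + 19650 = 530215951/26983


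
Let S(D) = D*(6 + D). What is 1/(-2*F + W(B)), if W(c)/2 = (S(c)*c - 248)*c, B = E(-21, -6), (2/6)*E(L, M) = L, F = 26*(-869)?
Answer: 1/28581794 ≈ 3.4987e-8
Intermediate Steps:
F = -22594
E(L, M) = 3*L
B = -63 (B = 3*(-21) = -63)
W(c) = 2*c*(-248 + c²*(6 + c)) (W(c) = 2*(((c*(6 + c))*c - 248)*c) = 2*((c²*(6 + c) - 248)*c) = 2*((-248 + c²*(6 + c))*c) = 2*(c*(-248 + c²*(6 + c))) = 2*c*(-248 + c²*(6 + c)))
1/(-2*F + W(B)) = 1/(-2*(-22594) + 2*(-63)*(-248 + (-63)²*(6 - 63))) = 1/(45188 + 2*(-63)*(-248 + 3969*(-57))) = 1/(45188 + 2*(-63)*(-248 - 226233)) = 1/(45188 + 2*(-63)*(-226481)) = 1/(45188 + 28536606) = 1/28581794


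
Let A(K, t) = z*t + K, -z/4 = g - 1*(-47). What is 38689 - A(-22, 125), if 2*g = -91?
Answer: 39461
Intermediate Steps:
g = -91/2 (g = (1/2)*(-91) = -91/2 ≈ -45.500)
z = -6 (z = -4*(-91/2 - 1*(-47)) = -4*(-91/2 + 47) = -4*3/2 = -6)
A(K, t) = K - 6*t (A(K, t) = -6*t + K = K - 6*t)
38689 - A(-22, 125) = 38689 - (-22 - 6*125) = 38689 - (-22 - 750) = 38689 - 1*(-772) = 38689 + 772 = 39461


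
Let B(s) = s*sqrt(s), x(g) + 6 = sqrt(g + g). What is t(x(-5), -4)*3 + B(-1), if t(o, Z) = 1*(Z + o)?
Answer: -30 - I + 3*I*sqrt(10) ≈ -30.0 + 8.4868*I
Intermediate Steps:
x(g) = -6 + sqrt(2)*sqrt(g) (x(g) = -6 + sqrt(g + g) = -6 + sqrt(2*g) = -6 + sqrt(2)*sqrt(g))
B(s) = s**(3/2)
t(o, Z) = Z + o
t(x(-5), -4)*3 + B(-1) = (-4 + (-6 + sqrt(2)*sqrt(-5)))*3 + (-1)**(3/2) = (-4 + (-6 + sqrt(2)*(I*sqrt(5))))*3 - I = (-4 + (-6 + I*sqrt(10)))*3 - I = (-10 + I*sqrt(10))*3 - I = (-30 + 3*I*sqrt(10)) - I = -30 - I + 3*I*sqrt(10)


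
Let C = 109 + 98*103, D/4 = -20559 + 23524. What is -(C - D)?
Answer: 1657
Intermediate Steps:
D = 11860 (D = 4*(-20559 + 23524) = 4*2965 = 11860)
C = 10203 (C = 109 + 10094 = 10203)
-(C - D) = -(10203 - 1*11860) = -(10203 - 11860) = -1*(-1657) = 1657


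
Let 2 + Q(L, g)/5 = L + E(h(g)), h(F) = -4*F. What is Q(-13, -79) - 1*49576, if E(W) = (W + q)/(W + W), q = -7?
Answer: -31377887/632 ≈ -49649.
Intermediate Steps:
E(W) = (-7 + W)/(2*W) (E(W) = (W - 7)/(W + W) = (-7 + W)/((2*W)) = (-7 + W)*(1/(2*W)) = (-7 + W)/(2*W))
Q(L, g) = -10 + 5*L - 5*(-7 - 4*g)/(8*g) (Q(L, g) = -10 + 5*(L + (-7 - 4*g)/(2*((-4*g)))) = -10 + 5*(L + (-1/(4*g))*(-7 - 4*g)/2) = -10 + 5*(L - (-7 - 4*g)/(8*g)) = -10 + (5*L - 5*(-7 - 4*g)/(8*g)) = -10 + 5*L - 5*(-7 - 4*g)/(8*g))
Q(-13, -79) - 1*49576 = (-15/2 + 5*(-13) + (35/8)/(-79)) - 1*49576 = (-15/2 - 65 + (35/8)*(-1/79)) - 49576 = (-15/2 - 65 - 35/632) - 49576 = -45855/632 - 49576 = -31377887/632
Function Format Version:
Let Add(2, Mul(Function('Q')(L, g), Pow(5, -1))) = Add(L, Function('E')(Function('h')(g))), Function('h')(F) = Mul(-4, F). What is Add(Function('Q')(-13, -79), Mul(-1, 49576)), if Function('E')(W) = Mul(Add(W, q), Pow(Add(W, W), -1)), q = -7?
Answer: Rational(-31377887, 632) ≈ -49649.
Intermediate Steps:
Function('E')(W) = Mul(Rational(1, 2), Pow(W, -1), Add(-7, W)) (Function('E')(W) = Mul(Add(W, -7), Pow(Add(W, W), -1)) = Mul(Add(-7, W), Pow(Mul(2, W), -1)) = Mul(Add(-7, W), Mul(Rational(1, 2), Pow(W, -1))) = Mul(Rational(1, 2), Pow(W, -1), Add(-7, W)))
Function('Q')(L, g) = Add(-10, Mul(5, L), Mul(Rational(-5, 8), Pow(g, -1), Add(-7, Mul(-4, g)))) (Function('Q')(L, g) = Add(-10, Mul(5, Add(L, Mul(Rational(1, 2), Pow(Mul(-4, g), -1), Add(-7, Mul(-4, g)))))) = Add(-10, Mul(5, Add(L, Mul(Rational(1, 2), Mul(Rational(-1, 4), Pow(g, -1)), Add(-7, Mul(-4, g)))))) = Add(-10, Mul(5, Add(L, Mul(Rational(-1, 8), Pow(g, -1), Add(-7, Mul(-4, g)))))) = Add(-10, Add(Mul(5, L), Mul(Rational(-5, 8), Pow(g, -1), Add(-7, Mul(-4, g))))) = Add(-10, Mul(5, L), Mul(Rational(-5, 8), Pow(g, -1), Add(-7, Mul(-4, g)))))
Add(Function('Q')(-13, -79), Mul(-1, 49576)) = Add(Add(Rational(-15, 2), Mul(5, -13), Mul(Rational(35, 8), Pow(-79, -1))), Mul(-1, 49576)) = Add(Add(Rational(-15, 2), -65, Mul(Rational(35, 8), Rational(-1, 79))), -49576) = Add(Add(Rational(-15, 2), -65, Rational(-35, 632)), -49576) = Add(Rational(-45855, 632), -49576) = Rational(-31377887, 632)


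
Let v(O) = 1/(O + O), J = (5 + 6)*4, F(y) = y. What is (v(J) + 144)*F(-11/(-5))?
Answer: 12673/40 ≈ 316.83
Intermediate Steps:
J = 44 (J = 11*4 = 44)
v(O) = 1/(2*O)
(v(J) + 144)*F(-11/(-5)) = ((½)/44 + 144)*(-11/(-5)) = ((½)*(1/44) + 144)*(-11*(-⅕)) = (1/88 + 144)*(11/5) = (12673/88)*(11/5) = 12673/40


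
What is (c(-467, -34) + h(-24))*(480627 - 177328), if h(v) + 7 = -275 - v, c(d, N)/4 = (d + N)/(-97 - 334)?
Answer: -33118431006/431 ≈ -7.6841e+7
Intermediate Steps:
c(d, N) = -4*N/431 - 4*d/431 (c(d, N) = 4*((d + N)/(-97 - 334)) = 4*((N + d)/(-431)) = 4*((N + d)*(-1/431)) = 4*(-N/431 - d/431) = -4*N/431 - 4*d/431)
h(v) = -282 - v (h(v) = -7 + (-275 - v) = -282 - v)
(c(-467, -34) + h(-24))*(480627 - 177328) = ((-4/431*(-34) - 4/431*(-467)) + (-282 - 1*(-24)))*(480627 - 177328) = ((136/431 + 1868/431) + (-282 + 24))*303299 = (2004/431 - 258)*303299 = -109194/431*303299 = -33118431006/431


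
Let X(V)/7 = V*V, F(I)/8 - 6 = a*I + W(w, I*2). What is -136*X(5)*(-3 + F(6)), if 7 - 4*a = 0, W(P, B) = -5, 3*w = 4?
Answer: -2118200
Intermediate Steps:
w = 4/3 (w = (⅓)*4 = 4/3 ≈ 1.3333)
a = 7/4 (a = 7/4 - ¼*0 = 7/4 + 0 = 7/4 ≈ 1.7500)
F(I) = 8 + 14*I (F(I) = 48 + 8*(7*I/4 - 5) = 48 + 8*(-5 + 7*I/4) = 48 + (-40 + 14*I) = 8 + 14*I)
X(V) = 7*V² (X(V) = 7*(V*V) = 7*V²)
-136*X(5)*(-3 + F(6)) = -136*7*5²*(-3 + (8 + 14*6)) = -136*7*25*(-3 + (8 + 84)) = -23800*(-3 + 92) = -23800*89 = -136*15575 = -2118200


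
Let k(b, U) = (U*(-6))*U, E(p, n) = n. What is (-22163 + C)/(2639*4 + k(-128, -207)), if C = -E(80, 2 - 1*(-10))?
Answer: 22175/246538 ≈ 0.089946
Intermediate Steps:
k(b, U) = -6*U**2 (k(b, U) = (-6*U)*U = -6*U**2)
C = -12 (C = -(2 - 1*(-10)) = -(2 + 10) = -1*12 = -12)
(-22163 + C)/(2639*4 + k(-128, -207)) = (-22163 - 12)/(2639*4 - 6*(-207)**2) = -22175/(10556 - 6*42849) = -22175/(10556 - 257094) = -22175/(-246538) = -22175*(-1/246538) = 22175/246538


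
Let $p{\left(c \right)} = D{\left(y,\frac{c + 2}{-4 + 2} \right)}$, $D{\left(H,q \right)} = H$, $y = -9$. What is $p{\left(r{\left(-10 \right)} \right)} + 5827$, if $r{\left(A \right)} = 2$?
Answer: $5818$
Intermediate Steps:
$p{\left(c \right)} = -9$
$p{\left(r{\left(-10 \right)} \right)} + 5827 = -9 + 5827 = 5818$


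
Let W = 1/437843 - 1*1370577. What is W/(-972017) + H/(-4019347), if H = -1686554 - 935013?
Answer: 3527715168743498947/1710597263292536857 ≈ 2.0623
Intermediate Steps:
H = -2621567
W = -600097545410/437843 (W = 1/437843 - 1370577 = -600097545410/437843 ≈ -1.3706e+6)
W/(-972017) + H/(-4019347) = -600097545410/437843/(-972017) - 2621567/(-4019347) = -600097545410/437843*(-1/972017) - 2621567*(-1/4019347) = 600097545410/425590839331 + 2621567/4019347 = 3527715168743498947/1710597263292536857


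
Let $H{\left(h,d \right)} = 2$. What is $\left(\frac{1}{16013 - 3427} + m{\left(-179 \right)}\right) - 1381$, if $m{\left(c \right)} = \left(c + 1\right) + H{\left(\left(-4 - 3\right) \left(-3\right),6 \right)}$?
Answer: $- \frac{19596401}{12586} \approx -1557.0$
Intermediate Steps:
$m{\left(c \right)} = 3 + c$ ($m{\left(c \right)} = \left(c + 1\right) + 2 = \left(1 + c\right) + 2 = 3 + c$)
$\left(\frac{1}{16013 - 3427} + m{\left(-179 \right)}\right) - 1381 = \left(\frac{1}{16013 - 3427} + \left(3 - 179\right)\right) - 1381 = \left(\frac{1}{12586} - 176\right) - 1381 = - \frac{2215135}{12586} - 1381 = - \frac{19596401}{12586}$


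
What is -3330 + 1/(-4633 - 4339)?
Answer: -29876761/8972 ≈ -3330.0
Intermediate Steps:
-3330 + 1/(-4633 - 4339) = -3330 + 1/(-8972) = -3330 - 1/8972 = -29876761/8972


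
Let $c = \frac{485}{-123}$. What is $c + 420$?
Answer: $\frac{51175}{123} \approx 416.06$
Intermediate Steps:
$c = - \frac{485}{123}$ ($c = 485 \left(- \frac{1}{123}\right) = - \frac{485}{123} \approx -3.9431$)
$c + 420 = - \frac{485}{123} + 420 = \frac{51175}{123}$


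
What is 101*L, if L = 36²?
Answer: 130896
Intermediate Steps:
L = 1296
101*L = 101*1296 = 130896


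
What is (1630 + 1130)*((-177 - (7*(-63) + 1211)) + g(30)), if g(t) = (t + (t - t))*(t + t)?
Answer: 2354280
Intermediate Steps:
g(t) = 2*t² (g(t) = (t + 0)*(2*t) = t*(2*t) = 2*t²)
(1630 + 1130)*((-177 - (7*(-63) + 1211)) + g(30)) = (1630 + 1130)*((-177 - (7*(-63) + 1211)) + 2*30²) = 2760*((-177 - (-441 + 1211)) + 2*900) = 2760*((-177 - 1*770) + 1800) = 2760*((-177 - 770) + 1800) = 2760*(-947 + 1800) = 2760*853 = 2354280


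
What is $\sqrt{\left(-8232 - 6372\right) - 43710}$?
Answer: $i \sqrt{58314} \approx 241.48 i$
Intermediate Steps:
$\sqrt{\left(-8232 - 6372\right) - 43710} = \sqrt{-14604 - 43710} = \sqrt{-58314} = i \sqrt{58314}$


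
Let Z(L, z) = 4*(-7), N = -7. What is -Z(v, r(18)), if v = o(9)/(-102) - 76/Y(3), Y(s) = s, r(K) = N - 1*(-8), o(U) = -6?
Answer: 28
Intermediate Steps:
r(K) = 1 (r(K) = -7 - 1*(-8) = -7 + 8 = 1)
v = -1289/51 (v = -6/(-102) - 76/3 = -6*(-1/102) - 76*⅓ = 1/17 - 76/3 = -1289/51 ≈ -25.275)
Z(L, z) = -28
-Z(v, r(18)) = -1*(-28) = 28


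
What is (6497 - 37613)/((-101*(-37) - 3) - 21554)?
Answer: 2593/1485 ≈ 1.7461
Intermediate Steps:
(6497 - 37613)/((-101*(-37) - 3) - 21554) = -31116/((3737 - 3) - 21554) = -31116/(3734 - 21554) = -31116/(-17820) = -31116*(-1/17820) = 2593/1485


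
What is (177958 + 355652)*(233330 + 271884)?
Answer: 269587242540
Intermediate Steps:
(177958 + 355652)*(233330 + 271884) = 533610*505214 = 269587242540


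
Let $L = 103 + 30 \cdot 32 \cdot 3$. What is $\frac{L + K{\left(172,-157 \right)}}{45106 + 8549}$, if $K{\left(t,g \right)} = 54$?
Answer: $\frac{3037}{53655} \approx 0.056602$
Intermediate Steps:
$L = 2983$ ($L = 103 + 30 \cdot 96 = 103 + 2880 = 2983$)
$\frac{L + K{\left(172,-157 \right)}}{45106 + 8549} = \frac{2983 + 54}{45106 + 8549} = \frac{3037}{53655}$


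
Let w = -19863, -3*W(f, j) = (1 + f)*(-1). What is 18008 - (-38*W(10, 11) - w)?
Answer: -5147/3 ≈ -1715.7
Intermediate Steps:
W(f, j) = 1/3 + f/3 (W(f, j) = -(1 + f)*(-1)/3 = -(-1 - f)/3 = 1/3 + f/3)
18008 - (-38*W(10, 11) - w) = 18008 - (-38*(1/3 + (1/3)*10) - 1*(-19863)) = 18008 - (-38*(1/3 + 10/3) + 19863) = 18008 - (-38*11/3 + 19863) = 18008 - (-418/3 + 19863) = 18008 - 1*59171/3 = 18008 - 59171/3 = -5147/3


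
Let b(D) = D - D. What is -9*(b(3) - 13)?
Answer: 117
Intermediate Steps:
b(D) = 0
-9*(b(3) - 13) = -9*(0 - 13) = -9*(-13) = 117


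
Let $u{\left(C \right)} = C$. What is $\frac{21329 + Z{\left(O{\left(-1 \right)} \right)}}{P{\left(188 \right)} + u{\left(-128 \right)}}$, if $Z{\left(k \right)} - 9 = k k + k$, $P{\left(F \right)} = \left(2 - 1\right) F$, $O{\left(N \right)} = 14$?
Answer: $\frac{5387}{15} \approx 359.13$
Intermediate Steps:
$P{\left(F \right)} = F$ ($P{\left(F \right)} = 1 F = F$)
$Z{\left(k \right)} = 9 + k + k^{2}$ ($Z{\left(k \right)} = 9 + \left(k k + k\right) = 9 + \left(k^{2} + k\right) = 9 + \left(k + k^{2}\right) = 9 + k + k^{2}$)
$\frac{21329 + Z{\left(O{\left(-1 \right)} \right)}}{P{\left(188 \right)} + u{\left(-128 \right)}} = \frac{21329 + \left(9 + 14 + 14^{2}\right)}{188 - 128} = \frac{21329 + \left(9 + 14 + 196\right)}{60} = \left(21329 + 219\right) \frac{1}{60} = 21548 \cdot \frac{1}{60} = \frac{5387}{15}$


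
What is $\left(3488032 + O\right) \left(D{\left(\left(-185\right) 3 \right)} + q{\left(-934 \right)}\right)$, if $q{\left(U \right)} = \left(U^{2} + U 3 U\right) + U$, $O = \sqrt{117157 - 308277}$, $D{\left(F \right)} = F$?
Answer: $12166028893920 + 13951740 i \sqrt{11945} \approx 1.2166 \cdot 10^{13} + 1.5248 \cdot 10^{9} i$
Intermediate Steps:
$O = 4 i \sqrt{11945}$ ($O = \sqrt{-191120} = 4 i \sqrt{11945} \approx 437.17 i$)
$q{\left(U \right)} = U + 4 U^{2}$ ($q{\left(U \right)} = \left(U^{2} + 3 U U\right) + U = \left(U^{2} + 3 U^{2}\right) + U = 4 U^{2} + U = U + 4 U^{2}$)
$\left(3488032 + O\right) \left(D{\left(\left(-185\right) 3 \right)} + q{\left(-934 \right)}\right) = \left(3488032 + 4 i \sqrt{11945}\right) \left(\left(-185\right) 3 - 934 \left(1 + 4 \left(-934\right)\right)\right) = \left(3488032 + 4 i \sqrt{11945}\right) \left(-555 - 934 \left(1 - 3736\right)\right) = \left(3488032 + 4 i \sqrt{11945}\right) \left(-555 - -3488490\right) = \left(3488032 + 4 i \sqrt{11945}\right) \left(-555 + 3488490\right) = \left(3488032 + 4 i \sqrt{11945}\right) 3487935 = 12166028893920 + 13951740 i \sqrt{11945}$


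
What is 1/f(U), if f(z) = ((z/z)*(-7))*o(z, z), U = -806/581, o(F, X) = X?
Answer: 83/806 ≈ 0.10298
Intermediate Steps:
U = -806/581 (U = -806*1/581 = -806/581 ≈ -1.3873)
f(z) = -7*z (f(z) = ((z/z)*(-7))*z = (1*(-7))*z = -7*z)
1/f(U) = 1/(-7*(-806/581)) = 1/(806/83) = 83/806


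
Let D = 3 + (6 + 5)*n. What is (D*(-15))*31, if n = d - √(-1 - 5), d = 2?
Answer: -11625 + 5115*I*√6 ≈ -11625.0 + 12529.0*I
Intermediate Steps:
n = 2 - I*√6 (n = 2 - √(-1 - 5) = 2 - √(-6) = 2 - I*√6 ≈ 2.0 - 2.4495*I)
D = 25 - 11*I*√6 (D = 3 + (6 + 5)*(2 - I*√6) = 3 + 11*(2 - I*√6) = 3 + (22 - 11*I*√6) = 25 - 11*I*√6 ≈ 25.0 - 26.944*I)
(D*(-15))*31 = ((25 - 11*I*√6)*(-15))*31 = (-375 + 165*I*√6)*31 = -11625 + 5115*I*√6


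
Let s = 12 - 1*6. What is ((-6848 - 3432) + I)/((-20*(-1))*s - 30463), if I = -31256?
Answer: 41536/30343 ≈ 1.3689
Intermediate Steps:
s = 6 (s = 12 - 6 = 6)
((-6848 - 3432) + I)/((-20*(-1))*s - 30463) = ((-6848 - 3432) - 31256)/(-20*(-1)*6 - 30463) = (-10280 - 31256)/(20*6 - 30463) = -41536/(120 - 30463) = -41536/(-30343) = -41536*(-1/30343) = 41536/30343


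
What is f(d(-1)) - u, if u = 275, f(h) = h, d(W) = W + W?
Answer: -277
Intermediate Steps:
d(W) = 2*W
f(d(-1)) - u = 2*(-1) - 1*275 = -2 - 275 = -277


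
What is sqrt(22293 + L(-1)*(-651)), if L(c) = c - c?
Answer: 3*sqrt(2477) ≈ 149.31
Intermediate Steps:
L(c) = 0
sqrt(22293 + L(-1)*(-651)) = sqrt(22293 + 0*(-651)) = sqrt(22293 + 0) = sqrt(22293) = 3*sqrt(2477)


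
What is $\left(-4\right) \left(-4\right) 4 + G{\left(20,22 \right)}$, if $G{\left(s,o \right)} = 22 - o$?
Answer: $64$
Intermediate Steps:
$\left(-4\right) \left(-4\right) 4 + G{\left(20,22 \right)} = \left(-4\right) \left(-4\right) 4 + \left(22 - 22\right) = 16 \cdot 4 + \left(22 - 22\right) = 64 + 0 = 64$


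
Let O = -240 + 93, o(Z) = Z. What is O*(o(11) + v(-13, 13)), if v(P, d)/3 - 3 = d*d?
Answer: -77469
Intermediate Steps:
v(P, d) = 9 + 3*d² (v(P, d) = 9 + 3*(d*d) = 9 + 3*d²)
O = -147
O*(o(11) + v(-13, 13)) = -147*(11 + (9 + 3*13²)) = -147*(11 + (9 + 3*169)) = -147*(11 + (9 + 507)) = -147*(11 + 516) = -147*527 = -77469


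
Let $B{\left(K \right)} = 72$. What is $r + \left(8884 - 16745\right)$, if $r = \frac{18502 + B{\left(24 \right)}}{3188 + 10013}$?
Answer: $- \frac{103754487}{13201} \approx -7859.6$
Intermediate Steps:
$r = \frac{18574}{13201}$ ($r = \frac{18502 + 72}{3188 + 10013} = \frac{18574}{13201} \approx 1.407$)
$r + \left(8884 - 16745\right) = \frac{18574}{13201} + \left(8884 - 16745\right) = \frac{18574}{13201} - 7861 = - \frac{103754487}{13201}$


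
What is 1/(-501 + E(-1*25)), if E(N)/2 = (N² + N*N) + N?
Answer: 1/1949 ≈ 0.00051308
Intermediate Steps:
E(N) = 2*N + 4*N² (E(N) = 2*((N² + N*N) + N) = 2*((N² + N²) + N) = 2*(2*N² + N) = 2*(N + 2*N²) = 2*N + 4*N²)
1/(-501 + E(-1*25)) = 1/(-501 + 2*(-1*25)*(1 + 2*(-1*25))) = 1/(-501 + 2*(-25)*(1 + 2*(-25))) = 1/(-501 + 2*(-25)*(1 - 50)) = 1/(-501 + 2*(-25)*(-49)) = 1/(-501 + 2450) = 1/1949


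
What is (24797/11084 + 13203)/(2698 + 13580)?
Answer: 146366849/180425352 ≈ 0.81123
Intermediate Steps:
(24797/11084 + 13203)/(2698 + 13580) = (24797*(1/11084) + 13203)/16278 = (24797/11084 + 13203)*(1/16278) = (146366849/11084)*(1/16278) = 146366849/180425352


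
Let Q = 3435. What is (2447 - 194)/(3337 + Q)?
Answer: 2253/6772 ≈ 0.33269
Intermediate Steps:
(2447 - 194)/(3337 + Q) = (2447 - 194)/(3337 + 3435) = 2253/6772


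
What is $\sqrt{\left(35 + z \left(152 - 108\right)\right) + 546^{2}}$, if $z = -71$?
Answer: $31 \sqrt{307} \approx 543.16$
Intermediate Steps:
$\sqrt{\left(35 + z \left(152 - 108\right)\right) + 546^{2}} = \sqrt{\left(35 - 71 \left(152 - 108\right)\right) + 546^{2}} = \sqrt{\left(35 - 3124\right) + 298116} = \sqrt{-3089 + 298116} = \sqrt{295027} = 31 \sqrt{307}$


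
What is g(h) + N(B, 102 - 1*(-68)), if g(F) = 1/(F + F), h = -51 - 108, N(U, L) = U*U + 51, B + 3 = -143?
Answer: 6794705/318 ≈ 21367.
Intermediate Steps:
B = -146 (B = -3 - 143 = -146)
N(U, L) = 51 + U² (N(U, L) = U² + 51 = 51 + U²)
h = -159
g(F) = 1/(2*F)
g(h) + N(B, 102 - 1*(-68)) = (½)/(-159) + (51 + (-146)²) = (½)*(-1/159) + (51 + 21316) = -1/318 + 21367 = 6794705/318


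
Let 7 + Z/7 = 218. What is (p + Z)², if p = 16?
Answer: 2229049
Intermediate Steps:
Z = 1477 (Z = -49 + 7*218 = -49 + 1526 = 1477)
(p + Z)² = (16 + 1477)² = 1493² = 2229049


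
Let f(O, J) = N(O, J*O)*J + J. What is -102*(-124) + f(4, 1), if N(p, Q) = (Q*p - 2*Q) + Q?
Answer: 12661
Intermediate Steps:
N(p, Q) = -Q + Q*p (N(p, Q) = (-2*Q + Q*p) + Q = -Q + Q*p)
f(O, J) = J + O*J²*(-1 + O) (f(O, J) = ((J*O)*(-1 + O))*J + J = (J*O*(-1 + O))*J + J = O*J²*(-1 + O) + J = J + O*J²*(-1 + O))
-102*(-124) + f(4, 1) = -102*(-124) + 1*(1 + 1*4*(-1 + 4)) = 12648 + 1*(1 + 1*4*3) = 12648 + 1*(1 + 12) = 12648 + 1*13 = 12648 + 13 = 12661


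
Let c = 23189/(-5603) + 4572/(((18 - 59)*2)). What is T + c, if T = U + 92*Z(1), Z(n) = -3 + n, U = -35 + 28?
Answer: -57636300/229723 ≈ -250.89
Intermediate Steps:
U = -7
c = -13759207/229723 (c = 23189*(-1/5603) + 4572/((-41*2)) = -23189/5603 + 4572/(-82) = -23189/5603 + 4572*(-1/82) = -23189/5603 - 2286/41 = -13759207/229723 ≈ -59.895)
T = -191 (T = -7 + 92*(-3 + 1) = -7 + 92*(-2) = -7 - 184 = -191)
T + c = -191 - 13759207/229723 = -57636300/229723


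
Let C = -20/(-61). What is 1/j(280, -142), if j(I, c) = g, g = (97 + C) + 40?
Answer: 61/8377 ≈ 0.0072818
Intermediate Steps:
C = 20/61 (C = -20*(-1/61) = 20/61 ≈ 0.32787)
g = 8377/61 (g = (97 + 20/61) + 40 = 5937/61 + 40 = 8377/61 ≈ 137.33)
j(I, c) = 8377/61
1/j(280, -142) = 1/(8377/61) = 61/8377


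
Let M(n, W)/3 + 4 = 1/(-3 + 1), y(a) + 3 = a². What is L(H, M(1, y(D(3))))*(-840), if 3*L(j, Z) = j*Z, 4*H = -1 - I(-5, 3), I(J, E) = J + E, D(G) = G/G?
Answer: 945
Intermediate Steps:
D(G) = 1
I(J, E) = E + J
H = ¼ (H = (-1 - (3 - 5))/4 = (-1 - 1*(-2))/4 = (-1 + 2)/4 = (¼)*1 = ¼ ≈ 0.25000)
y(a) = -3 + a²
M(n, W) = -27/2 (M(n, W) = -12 + 3/(-3 + 1) = -12 + 3/(-2) = -12 + 3*(-½) = -12 - 3/2 = -27/2)
L(j, Z) = Z*j/3 (L(j, Z) = (j*Z)/3 = (Z*j)/3 = Z*j/3)
L(H, M(1, y(D(3))))*(-840) = ((⅓)*(-27/2)*(¼))*(-840) = -9/8*(-840) = 945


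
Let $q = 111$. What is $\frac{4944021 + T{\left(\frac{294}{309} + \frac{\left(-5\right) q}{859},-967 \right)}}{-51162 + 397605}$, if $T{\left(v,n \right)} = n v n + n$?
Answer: $\frac{462609888271}{30652237311} \approx 15.092$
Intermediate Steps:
$T{\left(v,n \right)} = n + v n^{2}$ ($T{\left(v,n \right)} = v n^{2} + n = n + v n^{2}$)
$\frac{4944021 + T{\left(\frac{294}{309} + \frac{\left(-5\right) q}{859},-967 \right)}}{-51162 + 397605} = \frac{4944021 - 967 \left(1 - 967 \left(\frac{294}{309} + \frac{\left(-5\right) 111}{859}\right)\right)}{-51162 + 397605} = \frac{4944021 - 967 \left(1 - 967 \left(294 \cdot \frac{1}{309} - \frac{555}{859}\right)\right)}{346443} = \left(4944021 - 967 \left(1 - 967 \left(\frac{98}{103} - \frac{555}{859}\right)\right)\right) \frac{1}{346443} = \left(4944021 - 967 \left(1 - \frac{26125439}{88477}\right)\right) \frac{1}{346443} = \left(4944021 - - \frac{25177742254}{88477}\right) \frac{1}{346443} = \left(4944021 + \frac{25177742254}{88477}\right) \frac{1}{346443} = \frac{462609888271}{88477} \cdot \frac{1}{346443} = \frac{462609888271}{30652237311}$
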